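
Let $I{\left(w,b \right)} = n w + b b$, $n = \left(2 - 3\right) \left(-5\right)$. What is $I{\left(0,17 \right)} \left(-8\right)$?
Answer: $-2312$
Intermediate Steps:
$n = 5$ ($n = \left(-1\right) \left(-5\right) = 5$)
$I{\left(w,b \right)} = b^{2} + 5 w$ ($I{\left(w,b \right)} = 5 w + b b = 5 w + b^{2} = b^{2} + 5 w$)
$I{\left(0,17 \right)} \left(-8\right) = \left(17^{2} + 5 \cdot 0\right) \left(-8\right) = \left(289 + 0\right) \left(-8\right) = 289 \left(-8\right) = -2312$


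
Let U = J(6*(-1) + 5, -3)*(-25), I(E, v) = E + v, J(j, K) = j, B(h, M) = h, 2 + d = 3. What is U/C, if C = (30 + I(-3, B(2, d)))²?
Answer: 25/841 ≈ 0.029727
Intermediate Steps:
d = 1 (d = -2 + 3 = 1)
U = 25 (U = (6*(-1) + 5)*(-25) = (-6 + 5)*(-25) = -1*(-25) = 25)
C = 841 (C = (30 + (-3 + 2))² = (30 - 1)² = 29² = 841)
U/C = 25/841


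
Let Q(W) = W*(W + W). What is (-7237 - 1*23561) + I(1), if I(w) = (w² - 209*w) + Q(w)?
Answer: -31004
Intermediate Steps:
Q(W) = 2*W² (Q(W) = W*(2*W) = 2*W²)
I(w) = -209*w + 3*w² (I(w) = (w² - 209*w) + 2*w² = -209*w + 3*w²)
(-7237 - 1*23561) + I(1) = (-7237 - 1*23561) + 1*(-209 + 3*1) = (-7237 - 23561) + 1*(-209 + 3) = -30798 + 1*(-206) = -30798 - 206 = -31004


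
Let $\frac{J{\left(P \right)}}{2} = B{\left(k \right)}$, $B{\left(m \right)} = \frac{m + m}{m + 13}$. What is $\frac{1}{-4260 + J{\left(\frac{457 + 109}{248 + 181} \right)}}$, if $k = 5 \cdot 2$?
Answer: $- \frac{23}{97940} \approx -0.00023484$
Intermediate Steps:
$k = 10$
$B{\left(m \right)} = \frac{2 m}{13 + m}$
$J{\left(P \right)} = \frac{40}{23}$ ($J{\left(P \right)} = 2 \cdot 2 \cdot 10 \frac{1}{13 + 10} = 2 \cdot 2 \cdot 10 \cdot \frac{1}{23} = 2 \cdot \frac{20}{23} = \frac{40}{23}$)
$\frac{1}{-4260 + J{\left(\frac{457 + 109}{248 + 181} \right)}} = \frac{1}{-4260 + \frac{40}{23}} = \frac{1}{- \frac{97940}{23}} = - \frac{23}{97940}$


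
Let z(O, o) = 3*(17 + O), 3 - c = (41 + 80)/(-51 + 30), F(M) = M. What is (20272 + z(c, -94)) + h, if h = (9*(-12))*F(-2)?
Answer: 143957/7 ≈ 20565.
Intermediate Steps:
h = 216 (h = (9*(-12))*(-2) = -108*(-2) = 216)
c = 184/21 (c = 3 - (41 + 80)/(-51 + 30) = 3 - 121/(-21) = 3 - 121*(-1)/21 = 3 - 1*(-121/21) = 3 + 121/21 = 184/21 ≈ 8.7619)
z(O, o) = 51 + 3*O
(20272 + z(c, -94)) + h = (20272 + (51 + 3*(184/21))) + 216 = (20272 + (51 + 184/7)) + 216 = (20272 + 541/7) + 216 = 142445/7 + 216 = 143957/7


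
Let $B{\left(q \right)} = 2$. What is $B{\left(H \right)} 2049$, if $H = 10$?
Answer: $4098$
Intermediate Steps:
$B{\left(H \right)} 2049 = 2 \cdot 2049 = 4098$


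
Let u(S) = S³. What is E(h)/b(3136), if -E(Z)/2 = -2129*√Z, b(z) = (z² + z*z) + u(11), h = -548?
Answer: 8516*I*√137/19670323 ≈ 0.0050674*I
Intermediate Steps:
b(z) = 1331 + 2*z² (b(z) = (z² + z*z) + 11³ = (z² + z²) + 1331 = 2*z² + 1331 = 1331 + 2*z²)
E(Z) = 4258*√Z (E(Z) = -(-4258)*√Z = 4258*√Z)
E(h)/b(3136) = (4258*√(-548))/(1331 + 2*3136²) = (4258*(2*I*√137))/(1331 + 2*9834496) = (8516*I*√137)/(1331 + 19668992) = (8516*I*√137)/19670323 = (8516*I*√137)*(1/19670323) = 8516*I*√137/19670323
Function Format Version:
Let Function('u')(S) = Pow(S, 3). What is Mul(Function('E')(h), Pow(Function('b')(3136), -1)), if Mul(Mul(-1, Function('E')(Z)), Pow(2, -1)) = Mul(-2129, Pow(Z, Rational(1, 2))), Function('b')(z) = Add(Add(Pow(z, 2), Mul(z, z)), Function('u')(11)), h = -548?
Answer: Mul(Rational(8516, 19670323), I, Pow(137, Rational(1, 2))) ≈ Mul(0.0050674, I)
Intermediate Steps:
Function('b')(z) = Add(1331, Mul(2, Pow(z, 2))) (Function('b')(z) = Add(Add(Pow(z, 2), Mul(z, z)), Pow(11, 3)) = Add(Add(Pow(z, 2), Pow(z, 2)), 1331) = Add(Mul(2, Pow(z, 2)), 1331) = Add(1331, Mul(2, Pow(z, 2))))
Function('E')(Z) = Mul(4258, Pow(Z, Rational(1, 2))) (Function('E')(Z) = Mul(-2, Mul(-2129, Pow(Z, Rational(1, 2)))) = Mul(4258, Pow(Z, Rational(1, 2))))
Mul(Function('E')(h), Pow(Function('b')(3136), -1)) = Mul(Mul(4258, Pow(-548, Rational(1, 2))), Pow(Add(1331, Mul(2, Pow(3136, 2))), -1)) = Mul(Mul(4258, Mul(2, I, Pow(137, Rational(1, 2)))), Pow(Add(1331, Mul(2, 9834496)), -1)) = Mul(Mul(8516, I, Pow(137, Rational(1, 2))), Pow(Add(1331, 19668992), -1)) = Mul(Mul(8516, I, Pow(137, Rational(1, 2))), Pow(19670323, -1)) = Mul(Mul(8516, I, Pow(137, Rational(1, 2))), Rational(1, 19670323)) = Mul(Rational(8516, 19670323), I, Pow(137, Rational(1, 2)))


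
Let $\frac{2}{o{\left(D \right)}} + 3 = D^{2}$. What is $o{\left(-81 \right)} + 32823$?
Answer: $\frac{107626618}{3279} \approx 32823.0$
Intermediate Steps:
$o{\left(D \right)} = \frac{2}{-3 + D^{2}}$
$o{\left(-81 \right)} + 32823 = \frac{2}{-3 + \left(-81\right)^{2}} + 32823 = \frac{2}{-3 + 6561} + 32823 = \frac{2}{6558} + 32823 = 2 \cdot \frac{1}{6558} + 32823 = \frac{1}{3279} + 32823 = \frac{107626618}{3279}$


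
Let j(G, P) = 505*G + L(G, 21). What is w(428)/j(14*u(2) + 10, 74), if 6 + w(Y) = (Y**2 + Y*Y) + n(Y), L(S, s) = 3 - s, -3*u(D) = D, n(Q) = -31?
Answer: 1098993/956 ≈ 1149.6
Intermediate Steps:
u(D) = -D/3
w(Y) = -37 + 2*Y**2 (w(Y) = -6 + ((Y**2 + Y*Y) - 31) = -6 + ((Y**2 + Y**2) - 31) = -6 + (2*Y**2 - 31) = -6 + (-31 + 2*Y**2) = -37 + 2*Y**2)
j(G, P) = -18 + 505*G (j(G, P) = 505*G + (3 - 1*21) = 505*G + (3 - 21) = 505*G - 18 = -18 + 505*G)
w(428)/j(14*u(2) + 10, 74) = (-37 + 2*428**2)/(-18 + 505*(14*(-1/3*2) + 10)) = (-37 + 2*183184)/(-18 + 505*(14*(-2/3) + 10)) = (-37 + 366368)/(-18 + 505*(-28/3 + 10)) = 366331/(-18 + 505*(2/3)) = 366331/(-18 + 1010/3) = 366331/(956/3) = 366331*(3/956) = 1098993/956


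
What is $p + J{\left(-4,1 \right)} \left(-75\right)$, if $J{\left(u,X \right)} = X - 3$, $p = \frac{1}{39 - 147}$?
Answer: $\frac{16199}{108} \approx 149.99$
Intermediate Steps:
$p = - \frac{1}{108}$ ($p = \frac{1}{-108} = - \frac{1}{108} \approx -0.0092593$)
$J{\left(u,X \right)} = -3 + X$
$p + J{\left(-4,1 \right)} \left(-75\right) = - \frac{1}{108} + \left(-3 + 1\right) \left(-75\right) = - \frac{1}{108} - -150 = - \frac{1}{108} + 150 = \frac{16199}{108}$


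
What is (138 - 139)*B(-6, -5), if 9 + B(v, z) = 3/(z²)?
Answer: 222/25 ≈ 8.8800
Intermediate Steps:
B(v, z) = -9 + 3/z² (B(v, z) = -9 + 3/(z²) = -9 + 3/z²)
(138 - 139)*B(-6, -5) = (138 - 139)*(-9 + 3/(-5)²) = -(-9 + 3*(1/25)) = -(-9 + 3/25) = -1*(-222/25) = 222/25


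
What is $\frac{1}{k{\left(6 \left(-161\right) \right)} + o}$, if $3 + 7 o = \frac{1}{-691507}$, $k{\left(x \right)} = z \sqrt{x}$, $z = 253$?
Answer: $- \frac{5020912696289}{724398289114427706389} - \frac{5928021399214453 i \sqrt{966}}{1448796578228855412778} \approx -6.9312 \cdot 10^{-9} - 0.00012717 i$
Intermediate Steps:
$k{\left(x \right)} = 253 \sqrt{x}$
$o = - \frac{2074522}{4840549}$ ($o = - \frac{3}{7} + \frac{1}{7 \left(-691507\right)} = - \frac{3}{7} + \frac{1}{7} \left(- \frac{1}{691507}\right) = - \frac{3}{7} - \frac{1}{4840549} = - \frac{2074522}{4840549} \approx -0.42857$)
$\frac{1}{k{\left(6 \left(-161\right) \right)} + o} = \frac{1}{253 \sqrt{6 \left(-161\right)} - \frac{2074522}{4840549}} = \frac{1}{253 \sqrt{-966} - \frac{2074522}{4840549}} = \frac{1}{253 i \sqrt{966} - \frac{2074522}{4840549}} = \frac{1}{- \frac{2074522}{4840549} + 253 i \sqrt{966}}$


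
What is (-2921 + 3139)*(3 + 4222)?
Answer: 921050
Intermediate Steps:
(-2921 + 3139)*(3 + 4222) = 218*4225 = 921050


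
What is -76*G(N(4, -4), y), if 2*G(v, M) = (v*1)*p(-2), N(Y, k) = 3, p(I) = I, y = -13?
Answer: 228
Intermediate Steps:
G(v, M) = -v (G(v, M) = ((v*1)*(-2))/2 = (v*(-2))/2 = (-2*v)/2 = -v)
-76*G(N(4, -4), y) = -(-76)*3 = -76*(-3) = 228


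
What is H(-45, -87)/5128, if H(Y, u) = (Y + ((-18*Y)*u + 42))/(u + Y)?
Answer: 23491/225632 ≈ 0.10411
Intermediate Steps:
H(Y, u) = (42 + Y - 18*Y*u)/(Y + u) (H(Y, u) = (Y + (-18*Y*u + 42))/(Y + u) = (Y + (42 - 18*Y*u))/(Y + u) = (42 + Y - 18*Y*u)/(Y + u))
H(-45, -87)/5128 = ((42 - 45 - 18*(-45)*(-87))/(-45 - 87))/5128 = ((42 - 45 - 70470)/(-132))*(1/5128) = -1/132*(-70473)*(1/5128) = (23491/44)*(1/5128) = 23491/225632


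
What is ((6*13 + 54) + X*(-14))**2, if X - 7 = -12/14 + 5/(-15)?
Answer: 23104/9 ≈ 2567.1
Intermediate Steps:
X = 122/21 (X = 7 + (-12/14 + 5/(-15)) = 7 + (-12*1/14 + 5*(-1/15)) = 7 + (-6/7 - 1/3) = 7 - 25/21 = 122/21 ≈ 5.8095)
((6*13 + 54) + X*(-14))**2 = ((6*13 + 54) + (122/21)*(-14))**2 = ((78 + 54) - 244/3)**2 = (132 - 244/3)**2 = (152/3)**2 = 23104/9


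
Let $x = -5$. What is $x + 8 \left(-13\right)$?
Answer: $-109$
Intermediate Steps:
$x + 8 \left(-13\right) = -5 + 8 \left(-13\right) = -5 - 104 = -109$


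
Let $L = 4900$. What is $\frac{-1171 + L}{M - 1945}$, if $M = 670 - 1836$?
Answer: $- \frac{1243}{1037} \approx -1.1987$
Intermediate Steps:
$M = -1166$ ($M = 670 - 1836 = -1166$)
$\frac{-1171 + L}{M - 1945} = \frac{-1171 + 4900}{-1166 - 1945} = \frac{3729}{-3111} = 3729 \left(- \frac{1}{3111}\right) = - \frac{1243}{1037}$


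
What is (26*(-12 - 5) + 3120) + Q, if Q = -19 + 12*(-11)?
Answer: 2527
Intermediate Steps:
Q = -151 (Q = -19 - 132 = -151)
(26*(-12 - 5) + 3120) + Q = (26*(-12 - 5) + 3120) - 151 = (26*(-17) + 3120) - 151 = (-442 + 3120) - 151 = 2678 - 151 = 2527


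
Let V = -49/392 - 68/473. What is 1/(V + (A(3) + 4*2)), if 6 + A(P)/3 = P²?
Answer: 3784/63311 ≈ 0.059768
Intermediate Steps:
A(P) = -18 + 3*P²
V = -1017/3784 (V = -49*1/392 - 68*1/473 = -⅛ - 68/473 = -1017/3784 ≈ -0.26876)
1/(V + (A(3) + 4*2)) = 1/(-1017/3784 + ((-18 + 3*3²) + 4*2)) = 1/(-1017/3784 + ((-18 + 3*9) + 8)) = 1/(-1017/3784 + ((-18 + 27) + 8)) = 1/(-1017/3784 + (9 + 8)) = 1/(-1017/3784 + 17) = 1/(63311/3784) = 3784/63311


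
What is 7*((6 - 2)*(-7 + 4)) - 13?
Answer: -97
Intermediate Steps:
7*((6 - 2)*(-7 + 4)) - 13 = 7*(4*(-3)) - 13 = 7*(-12) - 13 = -84 - 13 = -97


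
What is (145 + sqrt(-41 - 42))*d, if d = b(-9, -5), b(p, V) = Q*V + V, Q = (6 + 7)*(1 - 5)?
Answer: 36975 + 255*I*sqrt(83) ≈ 36975.0 + 2323.2*I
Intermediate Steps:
Q = -52 (Q = 13*(-4) = -52)
b(p, V) = -51*V (b(p, V) = -52*V + V = -51*V)
d = 255 (d = -51*(-5) = 255)
(145 + sqrt(-41 - 42))*d = (145 + sqrt(-41 - 42))*255 = (145 + sqrt(-83))*255 = (145 + I*sqrt(83))*255 = 36975 + 255*I*sqrt(83)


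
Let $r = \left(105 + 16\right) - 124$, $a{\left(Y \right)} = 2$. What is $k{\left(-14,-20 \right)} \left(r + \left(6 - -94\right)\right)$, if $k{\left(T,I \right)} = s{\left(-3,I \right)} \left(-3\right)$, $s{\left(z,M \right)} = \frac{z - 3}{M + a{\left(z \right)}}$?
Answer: $-97$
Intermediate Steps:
$s{\left(z,M \right)} = \frac{-3 + z}{2 + M}$ ($s{\left(z,M \right)} = \frac{z - 3}{M + 2} = \frac{-3 + z}{2 + M}$)
$r = -3$ ($r = 121 - 124 = -3$)
$k{\left(T,I \right)} = \frac{18}{2 + I}$ ($k{\left(T,I \right)} = \frac{-3 - 3}{2 + I} \left(-3\right) = \frac{1}{2 + I} \left(-6\right) \left(-3\right) = - \frac{6}{2 + I} \left(-3\right) = \frac{18}{2 + I}$)
$k{\left(-14,-20 \right)} \left(r + \left(6 - -94\right)\right) = \frac{18}{2 - 20} \left(-3 + \left(6 - -94\right)\right) = \frac{18}{-18} \left(-3 + \left(6 + 94\right)\right) = 18 \left(- \frac{1}{18}\right) \left(-3 + 100\right) = \left(-1\right) 97 = -97$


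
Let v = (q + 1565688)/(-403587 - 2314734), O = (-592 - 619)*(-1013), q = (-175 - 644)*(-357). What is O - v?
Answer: 1111561038858/906107 ≈ 1.2267e+6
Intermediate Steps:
q = 292383 (q = -819*(-357) = 292383)
O = 1226743 (O = -1211*(-1013) = 1226743)
v = -619357/906107 (v = (292383 + 1565688)/(-403587 - 2314734) = 1858071/(-2718321) = 1858071*(-1/2718321) = -619357/906107 ≈ -0.68354)
O - v = 1226743 - 1*(-619357/906107) = 1226743 + 619357/906107 = 1111561038858/906107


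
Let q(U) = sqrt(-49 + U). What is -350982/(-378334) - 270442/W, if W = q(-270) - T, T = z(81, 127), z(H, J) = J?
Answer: 3250020803173/1555709408 + 135221*I*sqrt(319)/8224 ≈ 2089.1 + 293.67*I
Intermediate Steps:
T = 127
W = -127 + I*sqrt(319) (W = sqrt(-49 - 270) - 1*127 = sqrt(-319) - 127 = I*sqrt(319) - 127 = -127 + I*sqrt(319) ≈ -127.0 + 17.861*I)
-350982/(-378334) - 270442/W = -350982/(-378334) - 270442/(-127 + I*sqrt(319)) = -350982*(-1/378334) - 270442/(-127 + I*sqrt(319)) = 175491/189167 - 270442/(-127 + I*sqrt(319))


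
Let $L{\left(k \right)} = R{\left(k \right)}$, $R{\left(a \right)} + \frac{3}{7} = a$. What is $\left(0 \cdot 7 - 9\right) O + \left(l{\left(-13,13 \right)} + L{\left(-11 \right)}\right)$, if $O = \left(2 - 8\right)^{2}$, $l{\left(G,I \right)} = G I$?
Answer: $- \frac{3531}{7} \approx -504.43$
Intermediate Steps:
$R{\left(a \right)} = - \frac{3}{7} + a$
$L{\left(k \right)} = - \frac{3}{7} + k$
$O = 36$ ($O = \left(-6\right)^{2} = 36$)
$\left(0 \cdot 7 - 9\right) O + \left(l{\left(-13,13 \right)} + L{\left(-11 \right)}\right) = \left(0 \cdot 7 - 9\right) 36 - \frac{1263}{7} = \left(0 - 9\right) 36 - \frac{1263}{7} = \left(-9\right) 36 - \frac{1263}{7} = -324 - \frac{1263}{7} = - \frac{3531}{7}$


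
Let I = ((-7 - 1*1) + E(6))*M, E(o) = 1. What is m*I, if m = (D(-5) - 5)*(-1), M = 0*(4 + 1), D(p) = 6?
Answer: 0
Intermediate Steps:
M = 0 (M = 0*5 = 0)
m = -1 (m = (6 - 5)*(-1) = 1*(-1) = -1)
I = 0 (I = ((-7 - 1*1) + 1)*0 = ((-7 - 1) + 1)*0 = (-8 + 1)*0 = -7*0 = 0)
m*I = -1*0 = 0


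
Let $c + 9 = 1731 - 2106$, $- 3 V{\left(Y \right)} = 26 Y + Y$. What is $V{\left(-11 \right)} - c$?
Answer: $483$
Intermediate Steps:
$V{\left(Y \right)} = - 9 Y$ ($V{\left(Y \right)} = - \frac{26 Y + Y}{3} = - \frac{27 Y}{3} = - 9 Y$)
$c = -384$ ($c = -9 + \left(1731 - 2106\right) = -9 - 375 = -384$)
$V{\left(-11 \right)} - c = \left(-9\right) \left(-11\right) - -384 = 99 + 384 = 483$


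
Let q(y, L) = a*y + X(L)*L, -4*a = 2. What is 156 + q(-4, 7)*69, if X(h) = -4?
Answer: -1638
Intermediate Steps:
a = -½ (a = -¼*2 = -½ ≈ -0.50000)
q(y, L) = -4*L - y/2 (q(y, L) = -y/2 - 4*L = -4*L - y/2)
156 + q(-4, 7)*69 = 156 + (-4*7 - ½*(-4))*69 = 156 + (-28 + 2)*69 = 156 - 26*69 = 156 - 1794 = -1638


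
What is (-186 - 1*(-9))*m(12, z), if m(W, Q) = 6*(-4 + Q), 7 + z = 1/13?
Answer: 150804/13 ≈ 11600.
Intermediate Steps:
z = -90/13 (z = -7 + 1/13 = -90/13 ≈ -6.9231)
m(W, Q) = -24 + 6*Q
(-186 - 1*(-9))*m(12, z) = (-186 - 1*(-9))*(-24 + 6*(-90/13)) = (-186 + 9)*(-24 - 540/13) = -177*(-852/13) = 150804/13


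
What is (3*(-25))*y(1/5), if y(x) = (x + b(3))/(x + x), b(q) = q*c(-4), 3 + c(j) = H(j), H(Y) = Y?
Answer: 3900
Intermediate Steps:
c(j) = -3 + j
b(q) = -7*q (b(q) = q*(-3 - 4) = q*(-7) = -7*q)
y(x) = (-21 + x)/(2*x) (y(x) = (x - 7*3)/(x + x) = (x - 21)/((2*x)) = (-21 + x)*(1/(2*x)) = (-21 + x)/(2*x))
(3*(-25))*y(1/5) = (3*(-25))*((-21 + 1/5)/(2*((1/5)))) = -75*(-21 + 1*(1/5))/(2*(1*(1/5))) = -75*(-21 + 1/5)/(2*1/5) = -75*5*(-104)/(2*5) = -75*(-52) = 3900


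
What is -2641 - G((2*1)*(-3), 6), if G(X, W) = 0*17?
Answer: -2641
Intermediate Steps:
G(X, W) = 0
-2641 - G((2*1)*(-3), 6) = -2641 - 1*0 = -2641 + 0 = -2641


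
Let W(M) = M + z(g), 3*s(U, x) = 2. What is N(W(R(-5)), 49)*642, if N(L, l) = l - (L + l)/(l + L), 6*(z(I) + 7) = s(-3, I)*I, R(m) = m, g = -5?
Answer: 30816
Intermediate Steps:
s(U, x) = ⅔ (s(U, x) = (⅓)*2 = ⅔)
z(I) = -7 + I/9 (z(I) = -7 + (2*I/3)/6 = -7 + I/9)
W(M) = -68/9 + M (W(M) = M + (-7 + (⅑)*(-5)) = M + (-7 - 5/9) = M - 68/9 = -68/9 + M)
N(L, l) = -1 + l (N(L, l) = l - (L + l)/(L + l) = l - 1*1 = l - 1 = -1 + l)
N(W(R(-5)), 49)*642 = (-1 + 49)*642 = 48*642 = 30816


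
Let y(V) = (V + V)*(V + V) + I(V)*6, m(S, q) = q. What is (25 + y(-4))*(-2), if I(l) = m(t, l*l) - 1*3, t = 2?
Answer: -334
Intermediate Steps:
I(l) = -3 + l**2 (I(l) = l*l - 1*3 = l**2 - 3 = -3 + l**2)
y(V) = -18 + 10*V**2 (y(V) = (V + V)*(V + V) + (-3 + V**2)*6 = (2*V)*(2*V) + (-18 + 6*V**2) = 4*V**2 + (-18 + 6*V**2) = -18 + 10*V**2)
(25 + y(-4))*(-2) = (25 + (-18 + 10*(-4)**2))*(-2) = (25 + (-18 + 10*16))*(-2) = (25 + (-18 + 160))*(-2) = (25 + 142)*(-2) = 167*(-2) = -334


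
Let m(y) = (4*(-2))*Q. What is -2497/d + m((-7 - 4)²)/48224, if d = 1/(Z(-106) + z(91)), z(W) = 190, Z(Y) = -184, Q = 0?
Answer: -14982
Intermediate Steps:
d = ⅙ (d = 1/(-184 + 190) = 1/6 = ⅙ ≈ 0.16667)
m(y) = 0 (m(y) = (4*(-2))*0 = -8*0 = 0)
-2497/d + m((-7 - 4)²)/48224 = -2497/⅙ + 0/48224 = -2497*6 + 0*(1/48224) = -14982 + 0 = -14982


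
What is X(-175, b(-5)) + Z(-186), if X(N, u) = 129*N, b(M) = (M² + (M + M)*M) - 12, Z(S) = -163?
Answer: -22738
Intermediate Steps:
b(M) = -12 + 3*M² (b(M) = (M² + (2*M)*M) - 12 = (M² + 2*M²) - 12 = 3*M² - 12 = -12 + 3*M²)
X(-175, b(-5)) + Z(-186) = 129*(-175) - 163 = -22575 - 163 = -22738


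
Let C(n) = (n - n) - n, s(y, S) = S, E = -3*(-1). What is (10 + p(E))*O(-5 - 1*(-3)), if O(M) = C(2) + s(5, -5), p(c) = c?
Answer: -91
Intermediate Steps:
E = 3
C(n) = -n (C(n) = 0 - n = -n)
O(M) = -7 (O(M) = -1*2 - 5 = -2 - 5 = -7)
(10 + p(E))*O(-5 - 1*(-3)) = (10 + 3)*(-7) = 13*(-7) = -91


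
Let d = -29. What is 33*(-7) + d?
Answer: -260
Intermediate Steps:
33*(-7) + d = 33*(-7) - 29 = -231 - 29 = -260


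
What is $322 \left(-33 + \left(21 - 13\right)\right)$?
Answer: $-8050$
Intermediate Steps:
$322 \left(-33 + \left(21 - 13\right)\right) = 322 \left(-33 + 8\right) = 322 \left(-25\right) = -8050$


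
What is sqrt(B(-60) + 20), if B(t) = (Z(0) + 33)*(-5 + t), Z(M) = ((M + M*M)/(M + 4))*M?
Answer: 5*I*sqrt(85) ≈ 46.098*I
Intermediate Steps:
Z(M) = M*(M + M**2)/(4 + M) (Z(M) = ((M + M**2)/(4 + M))*M = M*(M + M**2)/(4 + M))
B(t) = -165 + 33*t (B(t) = (0**2*(1 + 0)/(4 + 0) + 33)*(-5 + t) = (0*1/4 + 33)*(-5 + t) = (0*(1/4)*1 + 33)*(-5 + t) = (0 + 33)*(-5 + t) = 33*(-5 + t) = -165 + 33*t)
sqrt(B(-60) + 20) = sqrt((-165 + 33*(-60)) + 20) = sqrt((-165 - 1980) + 20) = sqrt(-2145 + 20) = sqrt(-2125) = 5*I*sqrt(85)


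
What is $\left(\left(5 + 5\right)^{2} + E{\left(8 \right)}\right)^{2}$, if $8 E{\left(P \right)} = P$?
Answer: $10201$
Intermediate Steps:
$E{\left(P \right)} = \frac{P}{8}$
$\left(\left(5 + 5\right)^{2} + E{\left(8 \right)}\right)^{2} = \left(\left(5 + 5\right)^{2} + \frac{1}{8} \cdot 8\right)^{2} = \left(10^{2} + 1\right)^{2} = \left(100 + 1\right)^{2} = 101^{2} = 10201$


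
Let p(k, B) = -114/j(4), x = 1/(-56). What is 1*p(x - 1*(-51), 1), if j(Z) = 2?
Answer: -57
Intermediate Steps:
x = -1/56 ≈ -0.017857
p(k, B) = -57 (p(k, B) = -114/2 = -114*½ = -57)
1*p(x - 1*(-51), 1) = 1*(-57) = -57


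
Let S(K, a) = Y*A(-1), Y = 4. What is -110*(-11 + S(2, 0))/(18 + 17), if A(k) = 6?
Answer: -286/7 ≈ -40.857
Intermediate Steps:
S(K, a) = 24 (S(K, a) = 4*6 = 24)
-110*(-11 + S(2, 0))/(18 + 17) = -110*(-11 + 24)/(18 + 17) = -1430/35 = -110*13/35 = -286/7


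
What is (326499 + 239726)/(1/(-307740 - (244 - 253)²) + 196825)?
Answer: 6010205025/2089202356 ≈ 2.8768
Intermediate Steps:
(326499 + 239726)/(1/(-307740 - (244 - 253)²) + 196825) = 566225/(1/(-307740 - 1*(-9)²) + 196825) = 566225/(1/(-307740 - 1*81) + 196825) = 566225/(1/(-307740 - 81) + 196825) = 566225/(1/(-307821) + 196825) = 566225/(-1/307821 + 196825) = 566225/(60586868324/307821) = 566225*(307821/60586868324) = 6010205025/2089202356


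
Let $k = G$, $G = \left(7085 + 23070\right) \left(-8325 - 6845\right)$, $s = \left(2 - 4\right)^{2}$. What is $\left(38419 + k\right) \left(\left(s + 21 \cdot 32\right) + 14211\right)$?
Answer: $-6809506303797$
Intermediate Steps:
$s = 4$ ($s = \left(-2\right)^{2} = 4$)
$G = -457451350$ ($G = 30155 \left(-15170\right) = -457451350$)
$k = -457451350$
$\left(38419 + k\right) \left(\left(s + 21 \cdot 32\right) + 14211\right) = \left(38419 - 457451350\right) \left(\left(4 + 21 \cdot 32\right) + 14211\right) = - 457412931 \left(\left(4 + 672\right) + 14211\right) = - 457412931 \left(676 + 14211\right) = \left(-457412931\right) 14887 = -6809506303797$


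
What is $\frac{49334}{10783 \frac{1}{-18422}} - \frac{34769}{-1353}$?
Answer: $- \frac{29982277037}{355839} \approx -84258.0$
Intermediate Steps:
$\frac{49334}{10783 \frac{1}{-18422}} - \frac{34769}{-1353} = \frac{49334}{10783 \left(- \frac{1}{18422}\right)} - - \frac{34769}{1353} = \frac{49334}{- \frac{10783}{18422}} + \frac{34769}{1353} = 49334 \left(- \frac{18422}{10783}\right) + \frac{34769}{1353} = - \frac{908830948}{10783} + \frac{34769}{1353} = - \frac{29982277037}{355839}$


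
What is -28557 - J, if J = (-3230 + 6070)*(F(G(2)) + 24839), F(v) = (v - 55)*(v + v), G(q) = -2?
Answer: -71218837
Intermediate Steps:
F(v) = 2*v*(-55 + v) (F(v) = (-55 + v)*(2*v) = 2*v*(-55 + v))
J = 71190280 (J = (-3230 + 6070)*(2*(-2)*(-55 - 2) + 24839) = 2840*(2*(-2)*(-57) + 24839) = 2840*(228 + 24839) = 2840*25067 = 71190280)
-28557 - J = -28557 - 1*71190280 = -28557 - 71190280 = -71218837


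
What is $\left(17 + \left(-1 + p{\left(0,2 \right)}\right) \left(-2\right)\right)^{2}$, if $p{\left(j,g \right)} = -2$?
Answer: $529$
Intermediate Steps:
$\left(17 + \left(-1 + p{\left(0,2 \right)}\right) \left(-2\right)\right)^{2} = \left(17 + \left(-1 - 2\right) \left(-2\right)\right)^{2} = \left(17 - -6\right)^{2} = \left(17 + 6\right)^{2} = 23^{2} = 529$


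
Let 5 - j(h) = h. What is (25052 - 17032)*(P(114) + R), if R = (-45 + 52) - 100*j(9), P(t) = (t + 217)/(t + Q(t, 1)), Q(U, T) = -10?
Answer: 85531295/26 ≈ 3.2897e+6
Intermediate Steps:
j(h) = 5 - h
P(t) = (217 + t)/(-10 + t) (P(t) = (t + 217)/(t - 10) = (217 + t)/(-10 + t))
R = 407 (R = (-45 + 52) - 100*(5 - 1*9) = 7 - 100*(5 - 9) = 7 - 100*(-4) = 7 + 400 = 407)
(25052 - 17032)*(P(114) + R) = (25052 - 17032)*((217 + 114)/(-10 + 114) + 407) = 8020*(331/104 + 407) = 8020*(42659/104) = 85531295/26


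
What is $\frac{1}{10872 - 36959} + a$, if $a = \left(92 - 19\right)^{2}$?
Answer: $\frac{139017622}{26087} \approx 5329.0$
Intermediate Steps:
$a = 5329$ ($a = 73^{2} = 5329$)
$\frac{1}{10872 - 36959} + a = \frac{1}{10872 - 36959} + 5329 = \frac{1}{-26087} + 5329 = - \frac{1}{26087} + 5329 = \frac{139017622}{26087}$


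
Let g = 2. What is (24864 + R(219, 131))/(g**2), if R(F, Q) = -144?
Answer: 6180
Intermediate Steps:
(24864 + R(219, 131))/(g**2) = (24864 - 144)/(2**2) = 24720/4 = 24720*(1/4) = 6180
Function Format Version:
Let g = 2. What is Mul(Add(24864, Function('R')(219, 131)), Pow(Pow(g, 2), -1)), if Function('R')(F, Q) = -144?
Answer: 6180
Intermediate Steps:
Mul(Add(24864, Function('R')(219, 131)), Pow(Pow(g, 2), -1)) = Mul(Add(24864, -144), Pow(Pow(2, 2), -1)) = Mul(24720, Pow(4, -1)) = Mul(24720, Rational(1, 4)) = 6180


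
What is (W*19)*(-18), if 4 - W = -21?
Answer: -8550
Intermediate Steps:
W = 25 (W = 4 - 1*(-21) = 4 + 21 = 25)
(W*19)*(-18) = (25*19)*(-18) = 475*(-18) = -8550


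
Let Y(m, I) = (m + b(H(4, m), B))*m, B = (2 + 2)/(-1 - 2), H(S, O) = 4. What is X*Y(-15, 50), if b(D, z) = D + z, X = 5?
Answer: 925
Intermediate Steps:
B = -4/3 (B = 4/(-3) = 4*(-⅓) = -4/3 ≈ -1.3333)
Y(m, I) = m*(8/3 + m) (Y(m, I) = (m + (4 - 4/3))*m = (m + 8/3)*m = (8/3 + m)*m = m*(8/3 + m))
X*Y(-15, 50) = 5*((⅓)*(-15)*(8 + 3*(-15))) = 5*((⅓)*(-15)*(8 - 45)) = 5*((⅓)*(-15)*(-37)) = 5*185 = 925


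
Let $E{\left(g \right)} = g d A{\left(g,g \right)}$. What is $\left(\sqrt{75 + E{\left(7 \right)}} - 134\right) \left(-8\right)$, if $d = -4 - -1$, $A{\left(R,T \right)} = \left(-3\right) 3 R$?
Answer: $1072 - 8 \sqrt{1398} \approx 772.88$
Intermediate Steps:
$A{\left(R,T \right)} = - 9 R$
$d = -3$ ($d = -4 + 1 = -3$)
$E{\left(g \right)} = 27 g^{2}$ ($E{\left(g \right)} = g \left(-3\right) \left(- 9 g\right) = - 3 g \left(- 9 g\right) = 27 g^{2}$)
$\left(\sqrt{75 + E{\left(7 \right)}} - 134\right) \left(-8\right) = \left(\sqrt{75 + 27 \cdot 7^{2}} - 134\right) \left(-8\right) = \left(\sqrt{75 + 27 \cdot 49} - 134\right) \left(-8\right) = \left(\sqrt{75 + 1323} - 134\right) \left(-8\right) = \left(\sqrt{1398} - 134\right) \left(-8\right) = \left(-134 + \sqrt{1398}\right) \left(-8\right) = 1072 - 8 \sqrt{1398}$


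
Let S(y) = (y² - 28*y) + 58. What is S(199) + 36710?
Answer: 70797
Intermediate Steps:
S(y) = 58 + y² - 28*y
S(199) + 36710 = (58 + 199² - 28*199) + 36710 = (58 + 39601 - 5572) + 36710 = 34087 + 36710 = 70797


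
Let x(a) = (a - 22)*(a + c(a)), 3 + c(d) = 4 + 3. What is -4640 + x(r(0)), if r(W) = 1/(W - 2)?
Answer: -18875/4 ≈ -4718.8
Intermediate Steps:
r(W) = 1/(-2 + W)
c(d) = 4 (c(d) = -3 + (4 + 3) = -3 + 7 = 4)
x(a) = (-22 + a)*(4 + a) (x(a) = (a - 22)*(a + 4) = (-22 + a)*(4 + a))
-4640 + x(r(0)) = -4640 + (-88 + (1/(-2 + 0))**2 - 18/(-2 + 0)) = -4640 + (-88 + (1/(-2))**2 - 18/(-2)) = -4640 + (-88 + (-1/2)**2 - 18*(-1/2)) = -4640 + (-88 + 1/4 + 9) = -4640 - 315/4 = -18875/4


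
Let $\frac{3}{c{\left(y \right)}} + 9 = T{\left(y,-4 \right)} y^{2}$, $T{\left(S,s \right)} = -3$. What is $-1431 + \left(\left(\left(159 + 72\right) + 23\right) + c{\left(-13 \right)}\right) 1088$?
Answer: $\frac{11821331}{43} \approx 2.7491 \cdot 10^{5}$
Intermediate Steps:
$c{\left(y \right)} = \frac{3}{-9 - 3 y^{2}}$
$-1431 + \left(\left(\left(159 + 72\right) + 23\right) + c{\left(-13 \right)}\right) 1088 = -1431 + \left(\left(\left(159 + 72\right) + 23\right) + \frac{1}{-3 - \left(-13\right)^{2}}\right) 1088 = -1431 + \left(\left(231 + 23\right) + \frac{1}{-3 - 169}\right) 1088 = -1431 + \left(254 + \frac{1}{-3 - 169}\right) 1088 = -1431 + \left(254 + \frac{1}{-172}\right) 1088 = -1431 + \left(254 - \frac{1}{172}\right) 1088 = -1431 + \frac{43687}{172} \cdot 1088 = -1431 + \frac{11882864}{43} = \frac{11821331}{43}$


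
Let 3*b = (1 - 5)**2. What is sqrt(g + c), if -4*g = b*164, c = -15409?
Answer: I*sqrt(140649)/3 ≈ 125.01*I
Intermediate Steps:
b = 16/3 (b = (1 - 5)**2/3 = (1/3)*(-4)**2 = (1/3)*16 = 16/3 ≈ 5.3333)
g = -656/3 (g = -4*164/3 = -1/4*2624/3 = -656/3 ≈ -218.67)
sqrt(g + c) = sqrt(-656/3 - 15409) = sqrt(-46883/3) = I*sqrt(140649)/3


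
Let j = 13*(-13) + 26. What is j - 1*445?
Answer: -588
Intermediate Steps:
j = -143 (j = -169 + 26 = -143)
j - 1*445 = -143 - 1*445 = -143 - 445 = -588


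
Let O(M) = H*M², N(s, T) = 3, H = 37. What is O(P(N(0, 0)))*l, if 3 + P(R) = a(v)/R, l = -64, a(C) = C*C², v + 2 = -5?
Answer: -293404672/9 ≈ -3.2601e+7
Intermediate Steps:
v = -7 (v = -2 - 5 = -7)
a(C) = C³
P(R) = -3 - 343/R (P(R) = -3 + (-7)³/R = -3 - 343/R)
O(M) = 37*M²
O(P(N(0, 0)))*l = (37*(-3 - 343/3)²)*(-64) = (37*(-352/3)²)*(-64) = (37*(123904/9))*(-64) = (4584448/9)*(-64) = -293404672/9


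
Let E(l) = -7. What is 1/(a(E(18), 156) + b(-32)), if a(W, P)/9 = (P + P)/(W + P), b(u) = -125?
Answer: -149/15817 ≈ -0.0094202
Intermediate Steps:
a(W, P) = 18*P/(P + W) (a(W, P) = 9*((P + P)/(W + P)) = 9*((2*P)/(P + W)) = 9*(2*P/(P + W)) = 18*P/(P + W))
1/(a(E(18), 156) + b(-32)) = 1/(18*156/(156 - 7) - 125) = 1/(18*156/149 - 125) = 1/(18*156*(1/149) - 125) = 1/(2808/149 - 125) = 1/(-15817/149) = -149/15817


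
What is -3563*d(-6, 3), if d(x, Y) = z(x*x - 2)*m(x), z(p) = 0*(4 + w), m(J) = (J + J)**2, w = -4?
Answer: 0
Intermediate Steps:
m(J) = 4*J**2 (m(J) = (2*J)**2 = 4*J**2)
z(p) = 0 (z(p) = 0*(4 - 4) = 0*0 = 0)
d(x, Y) = 0 (d(x, Y) = 0*(4*x**2) = 0)
-3563*d(-6, 3) = -3563*0 = 0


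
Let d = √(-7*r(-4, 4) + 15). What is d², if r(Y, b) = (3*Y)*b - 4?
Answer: 379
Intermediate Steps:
r(Y, b) = -4 + 3*Y*b (r(Y, b) = 3*Y*b - 4 = -4 + 3*Y*b)
d = √379 (d = √(-7*(-4 + 3*(-4)*4) + 15) = √(-7*(-4 - 48) + 15) = √(-7*(-52) + 15) = √(364 + 15) = √379 ≈ 19.468)
d² = (√379)² = 379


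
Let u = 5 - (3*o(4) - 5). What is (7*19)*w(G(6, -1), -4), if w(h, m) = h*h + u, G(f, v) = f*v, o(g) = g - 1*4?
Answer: 6118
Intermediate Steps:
o(g) = -4 + g (o(g) = g - 4 = -4 + g)
u = 10 (u = 5 - (3*(-4 + 4) - 5) = 5 - (3*0 - 5) = 5 - (0 - 5) = 5 - 1*(-5) = 5 + 5 = 10)
w(h, m) = 10 + h² (w(h, m) = h*h + 10 = h² + 10 = 10 + h²)
(7*19)*w(G(6, -1), -4) = (7*19)*(10 + (6*(-1))²) = 133*(10 + (-6)²) = 133*(10 + 36) = 133*46 = 6118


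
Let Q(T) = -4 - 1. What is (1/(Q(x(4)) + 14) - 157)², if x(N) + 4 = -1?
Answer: 1993744/81 ≈ 24614.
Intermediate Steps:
x(N) = -5 (x(N) = -4 - 1 = -5)
Q(T) = -5
(1/(Q(x(4)) + 14) - 157)² = (1/(-5 + 14) - 157)² = (1/9 - 157)² = (⅑ - 157)² = (-1412/9)² = 1993744/81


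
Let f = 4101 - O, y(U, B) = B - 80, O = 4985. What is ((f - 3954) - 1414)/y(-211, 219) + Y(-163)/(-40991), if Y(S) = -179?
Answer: -1431569/31831 ≈ -44.974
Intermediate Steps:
y(U, B) = -80 + B
f = -884 (f = 4101 - 1*4985 = 4101 - 4985 = -884)
((f - 3954) - 1414)/y(-211, 219) + Y(-163)/(-40991) = ((-884 - 3954) - 1414)/(-80 + 219) - 179/(-40991) = (-4838 - 1414)/139 - 179*(-1/40991) = -6252*1/139 + 1/229 = -6252/139 + 1/229 = -1431569/31831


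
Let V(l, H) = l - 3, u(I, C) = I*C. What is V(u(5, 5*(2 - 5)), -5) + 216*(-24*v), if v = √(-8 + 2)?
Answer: -78 - 5184*I*√6 ≈ -78.0 - 12698.0*I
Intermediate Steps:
u(I, C) = C*I
V(l, H) = -3 + l
v = I*√6 (v = √(-6) = I*√6 ≈ 2.4495*I)
V(u(5, 5*(2 - 5)), -5) + 216*(-24*v) = (-3 + (5*(2 - 5))*5) + 216*(-24*I*√6) = (-3 + (5*(-3))*5) + 216*(-24*I*√6) = (-3 - 15*5) - 5184*I*√6 = (-3 - 75) - 5184*I*√6 = -78 - 5184*I*√6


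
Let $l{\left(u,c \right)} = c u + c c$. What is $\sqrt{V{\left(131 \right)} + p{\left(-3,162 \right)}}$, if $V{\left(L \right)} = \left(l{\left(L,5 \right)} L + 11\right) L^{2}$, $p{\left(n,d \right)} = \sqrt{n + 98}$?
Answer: $\sqrt{1528890651 + \sqrt{95}} \approx 39101.0$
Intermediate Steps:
$p{\left(n,d \right)} = \sqrt{98 + n}$
$l{\left(u,c \right)} = c^{2} + c u$ ($l{\left(u,c \right)} = c u + c^{2} = c^{2} + c u$)
$V{\left(L \right)} = L^{2} \left(11 + L \left(25 + 5 L\right)\right)$ ($V{\left(L \right)} = \left(5 \left(5 + L\right) L + 11\right) L^{2} = \left(\left(25 + 5 L\right) L + 11\right) L^{2} = \left(L \left(25 + 5 L\right) + 11\right) L^{2} = \left(11 + L \left(25 + 5 L\right)\right) L^{2} = L^{2} \left(11 + L \left(25 + 5 L\right)\right)$)
$\sqrt{V{\left(131 \right)} + p{\left(-3,162 \right)}} = \sqrt{131^{2} \left(11 + 5 \cdot 131 \left(5 + 131\right)\right) + \sqrt{98 - 3}} = \sqrt{17161 \left(11 + 5 \cdot 131 \cdot 136\right) + \sqrt{95}} = \sqrt{17161 \left(11 + 89080\right) + \sqrt{95}} = \sqrt{17161 \cdot 89091 + \sqrt{95}} = \sqrt{1528890651 + \sqrt{95}}$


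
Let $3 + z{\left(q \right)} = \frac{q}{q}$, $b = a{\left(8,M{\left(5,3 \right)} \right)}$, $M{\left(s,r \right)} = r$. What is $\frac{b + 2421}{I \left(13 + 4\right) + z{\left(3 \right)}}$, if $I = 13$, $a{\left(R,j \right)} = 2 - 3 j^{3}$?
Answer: $\frac{2342}{219} \approx 10.694$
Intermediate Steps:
$b = -79$ ($b = 2 - 3 \cdot 3^{3} = 2 - 81 = -79$)
$z{\left(q \right)} = -2$ ($z{\left(q \right)} = -3 + \frac{q}{q} = -3 + 1 = -2$)
$\frac{b + 2421}{I \left(13 + 4\right) + z{\left(3 \right)}} = \frac{-79 + 2421}{13 \left(13 + 4\right) - 2} = \frac{2342}{13 \cdot 17 - 2} = \frac{2342}{221 - 2} = \frac{2342}{219}$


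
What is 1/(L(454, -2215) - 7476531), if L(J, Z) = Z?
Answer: -1/7478746 ≈ -1.3371e-7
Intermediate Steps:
1/(L(454, -2215) - 7476531) = 1/(-2215 - 7476531) = 1/(-7478746) = -1/7478746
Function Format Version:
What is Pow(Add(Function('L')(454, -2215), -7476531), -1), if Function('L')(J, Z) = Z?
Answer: Rational(-1, 7478746) ≈ -1.3371e-7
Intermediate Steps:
Pow(Add(Function('L')(454, -2215), -7476531), -1) = Pow(Add(-2215, -7476531), -1) = Pow(-7478746, -1) = Rational(-1, 7478746)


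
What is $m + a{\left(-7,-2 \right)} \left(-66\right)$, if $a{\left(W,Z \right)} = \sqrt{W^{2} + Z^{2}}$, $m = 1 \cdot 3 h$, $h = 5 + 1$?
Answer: $18 - 66 \sqrt{53} \approx -462.49$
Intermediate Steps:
$h = 6$
$m = 18$ ($m = 1 \cdot 3 \cdot 6 = 3 \cdot 6 = 18$)
$m + a{\left(-7,-2 \right)} \left(-66\right) = 18 + \sqrt{\left(-7\right)^{2} + \left(-2\right)^{2}} \left(-66\right) = 18 + \sqrt{49 + 4} \left(-66\right) = 18 + \sqrt{53} \left(-66\right) = 18 - 66 \sqrt{53}$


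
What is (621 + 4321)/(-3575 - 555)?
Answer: -353/295 ≈ -1.1966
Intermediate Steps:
(621 + 4321)/(-3575 - 555) = 4942/(-4130) = 4942*(-1/4130) = -353/295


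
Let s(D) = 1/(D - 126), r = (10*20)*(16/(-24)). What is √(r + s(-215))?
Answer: I*√139540269/1023 ≈ 11.547*I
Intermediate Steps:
r = -400/3 (r = 200*(16*(-1/24)) = 200*(-⅔) = -400/3 ≈ -133.33)
s(D) = 1/(-126 + D)
√(r + s(-215)) = √(-400/3 + 1/(-126 - 215)) = √(-400/3 + 1/(-341)) = √(-400/3 - 1/341) = √(-136403/1023) = I*√139540269/1023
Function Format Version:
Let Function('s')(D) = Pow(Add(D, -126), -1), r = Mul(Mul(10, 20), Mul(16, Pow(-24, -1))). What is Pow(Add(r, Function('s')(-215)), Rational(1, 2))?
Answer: Mul(Rational(1, 1023), I, Pow(139540269, Rational(1, 2))) ≈ Mul(11.547, I)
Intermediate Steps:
r = Rational(-400, 3) (r = Mul(200, Mul(16, Rational(-1, 24))) = Mul(200, Rational(-2, 3)) = Rational(-400, 3) ≈ -133.33)
Function('s')(D) = Pow(Add(-126, D), -1)
Pow(Add(r, Function('s')(-215)), Rational(1, 2)) = Pow(Add(Rational(-400, 3), Pow(Add(-126, -215), -1)), Rational(1, 2)) = Pow(Add(Rational(-400, 3), Pow(-341, -1)), Rational(1, 2)) = Pow(Add(Rational(-400, 3), Rational(-1, 341)), Rational(1, 2)) = Pow(Rational(-136403, 1023), Rational(1, 2)) = Mul(Rational(1, 1023), I, Pow(139540269, Rational(1, 2)))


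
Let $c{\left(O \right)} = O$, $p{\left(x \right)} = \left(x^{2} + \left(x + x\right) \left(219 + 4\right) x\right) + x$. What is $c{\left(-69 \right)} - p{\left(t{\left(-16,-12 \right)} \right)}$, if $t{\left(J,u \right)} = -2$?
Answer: $-1855$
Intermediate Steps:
$p{\left(x \right)} = x + 447 x^{2}$ ($p{\left(x \right)} = \left(x^{2} + 2 x 223 x\right) + x = \left(x^{2} + 446 x x\right) + x = \left(x^{2} + 446 x^{2}\right) + x = 447 x^{2} + x = x + 447 x^{2}$)
$c{\left(-69 \right)} - p{\left(t{\left(-16,-12 \right)} \right)} = -69 - - 2 \left(1 + 447 \left(-2\right)\right) = -69 - - 2 \left(1 - 894\right) = -69 - \left(-2\right) \left(-893\right) = -69 - 1786 = -1855$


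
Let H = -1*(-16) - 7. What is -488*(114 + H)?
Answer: -60024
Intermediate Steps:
H = 9 (H = 16 - 7 = 9)
-488*(114 + H) = -488*(114 + 9) = -488*123 = -60024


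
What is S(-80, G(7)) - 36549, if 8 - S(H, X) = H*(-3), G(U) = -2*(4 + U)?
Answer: -36781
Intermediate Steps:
G(U) = -8 - 2*U
S(H, X) = 8 + 3*H (S(H, X) = 8 - H*(-3) = 8 - (-3)*H = 8 + 3*H)
S(-80, G(7)) - 36549 = (8 + 3*(-80)) - 36549 = (8 - 240) - 36549 = -232 - 36549 = -36781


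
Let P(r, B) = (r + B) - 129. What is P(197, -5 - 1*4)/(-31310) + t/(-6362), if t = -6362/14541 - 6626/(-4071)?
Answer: -4070933917163/1965263819324070 ≈ -0.0020714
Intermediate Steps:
P(r, B) = -129 + B + r (P(r, B) = (B + r) - 129 = -129 + B + r)
t = 23482988/19732137 (t = -6362*1/14541 - 6626*(-1/4071) = -6362/14541 + 6626/4071 = 23482988/19732137 ≈ 1.1901)
P(197, -5 - 1*4)/(-31310) + t/(-6362) = (-129 + (-5 - 1*4) + 197)/(-31310) + (23482988/19732137)/(-6362) = (-129 + (-5 - 4) + 197)*(-1/31310) + (23482988/19732137)*(-1/6362) = (-129 - 9 + 197)*(-1/31310) - 11741494/62767927797 = 59*(-1/31310) - 11741494/62767927797 = -59/31310 - 11741494/62767927797 = -4070933917163/1965263819324070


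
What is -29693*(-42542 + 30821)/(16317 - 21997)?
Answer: -348031653/5680 ≈ -61273.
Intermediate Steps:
-29693*(-42542 + 30821)/(16317 - 21997) = -29693/((-5680/(-11721))) = -29693/((-5680*(-1/11721))) = -29693/5680/11721 = -29693*11721/5680 = -348031653/5680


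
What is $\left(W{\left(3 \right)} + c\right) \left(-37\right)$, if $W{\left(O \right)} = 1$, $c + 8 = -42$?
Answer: $1813$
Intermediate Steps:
$c = -50$ ($c = -8 - 42 = -50$)
$\left(W{\left(3 \right)} + c\right) \left(-37\right) = \left(1 - 50\right) \left(-37\right) = \left(-49\right) \left(-37\right) = 1813$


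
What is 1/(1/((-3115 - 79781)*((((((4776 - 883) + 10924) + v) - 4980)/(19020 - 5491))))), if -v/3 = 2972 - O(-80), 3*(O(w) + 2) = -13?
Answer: -74772192/13529 ≈ -5526.8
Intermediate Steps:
O(w) = -19/3 (O(w) = -2 + (⅓)*(-13) = -2 - 13/3 = -19/3)
v = -8935 (v = -3*(2972 - 1*(-19/3)) = -3*(2972 + 19/3) = -3*8935/3 = -8935)
1/(1/((-3115 - 79781)*((((((4776 - 883) + 10924) + v) - 4980)/(19020 - 5491))))) = 1/(1/((-3115 - 79781)*((((((4776 - 883) + 10924) - 8935) - 4980)/(19020 - 5491))))) = 1/(1/((-82896)*(((((3893 + 10924) - 8935) - 4980)/13529)))) = 1/(-13529/((14817 - 8935) - 4980)/82896) = 1/(-13529/(5882 - 4980)/82896) = 1/(-1/(82896*(902*(1/13529)))) = 1/(-1/(82896*902/13529)) = 1/(-1/82896*13529/902) = 1/(-13529/74772192) = -74772192/13529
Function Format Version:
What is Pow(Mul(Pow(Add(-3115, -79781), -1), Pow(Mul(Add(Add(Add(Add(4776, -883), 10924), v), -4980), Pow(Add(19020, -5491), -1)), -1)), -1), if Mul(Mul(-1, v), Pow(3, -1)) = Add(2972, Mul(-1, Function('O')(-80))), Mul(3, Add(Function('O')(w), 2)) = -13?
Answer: Rational(-74772192, 13529) ≈ -5526.8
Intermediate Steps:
Function('O')(w) = Rational(-19, 3) (Function('O')(w) = Add(-2, Mul(Rational(1, 3), -13)) = Add(-2, Rational(-13, 3)) = Rational(-19, 3))
v = -8935 (v = Mul(-3, Add(2972, Mul(-1, Rational(-19, 3)))) = Mul(-3, Add(2972, Rational(19, 3))) = Mul(-3, Rational(8935, 3)) = -8935)
Pow(Mul(Pow(Add(-3115, -79781), -1), Pow(Mul(Add(Add(Add(Add(4776, -883), 10924), v), -4980), Pow(Add(19020, -5491), -1)), -1)), -1) = Pow(Mul(Pow(Add(-3115, -79781), -1), Pow(Mul(Add(Add(Add(Add(4776, -883), 10924), -8935), -4980), Pow(Add(19020, -5491), -1)), -1)), -1) = Pow(Mul(Pow(-82896, -1), Pow(Mul(Add(Add(Add(3893, 10924), -8935), -4980), Pow(13529, -1)), -1)), -1) = Pow(Mul(Rational(-1, 82896), Pow(Mul(Add(Add(14817, -8935), -4980), Rational(1, 13529)), -1)), -1) = Pow(Mul(Rational(-1, 82896), Pow(Mul(Add(5882, -4980), Rational(1, 13529)), -1)), -1) = Pow(Mul(Rational(-1, 82896), Pow(Mul(902, Rational(1, 13529)), -1)), -1) = Pow(Mul(Rational(-1, 82896), Pow(Rational(902, 13529), -1)), -1) = Pow(Mul(Rational(-1, 82896), Rational(13529, 902)), -1) = Pow(Rational(-13529, 74772192), -1) = Rational(-74772192, 13529)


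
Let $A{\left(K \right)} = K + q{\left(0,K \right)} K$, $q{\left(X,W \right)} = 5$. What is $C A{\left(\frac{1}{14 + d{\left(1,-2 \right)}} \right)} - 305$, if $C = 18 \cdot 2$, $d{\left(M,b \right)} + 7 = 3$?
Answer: $- \frac{1417}{5} \approx -283.4$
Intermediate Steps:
$d{\left(M,b \right)} = -4$ ($d{\left(M,b \right)} = -7 + 3 = -4$)
$C = 36$
$A{\left(K \right)} = 6 K$ ($A{\left(K \right)} = K + 5 K = 6 K$)
$C A{\left(\frac{1}{14 + d{\left(1,-2 \right)}} \right)} - 305 = 36 \frac{6}{14 - 4} - 305 = 36 \cdot \frac{6}{10} - 305 = 36 \cdot 6 \cdot \frac{1}{10} - 305 = 36 \cdot \frac{3}{5} - 305 = \frac{108}{5} - 305 = - \frac{1417}{5}$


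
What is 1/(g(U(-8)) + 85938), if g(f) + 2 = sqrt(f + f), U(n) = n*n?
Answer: 5371/461562248 - sqrt(2)/923124496 ≈ 1.1635e-5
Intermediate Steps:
U(n) = n**2
g(f) = -2 + sqrt(2)*sqrt(f) (g(f) = -2 + sqrt(f + f) = -2 + sqrt(2*f) = -2 + sqrt(2)*sqrt(f))
1/(g(U(-8)) + 85938) = 1/((-2 + sqrt(2)*sqrt((-8)**2)) + 85938) = 1/((-2 + sqrt(2)*sqrt(64)) + 85938) = 1/((-2 + sqrt(2)*8) + 85938) = 1/((-2 + 8*sqrt(2)) + 85938) = 1/(85936 + 8*sqrt(2))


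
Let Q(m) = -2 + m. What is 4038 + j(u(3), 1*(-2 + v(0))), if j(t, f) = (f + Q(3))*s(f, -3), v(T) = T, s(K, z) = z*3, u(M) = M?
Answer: 4047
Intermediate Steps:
s(K, z) = 3*z
j(t, f) = -9 - 9*f (j(t, f) = (f + (-2 + 3))*(3*(-3)) = (f + 1)*(-9) = (1 + f)*(-9) = -9 - 9*f)
4038 + j(u(3), 1*(-2 + v(0))) = 4038 + (-9 - 9*(-2 + 0)) = 4038 + (-9 - 9*(-2)) = 4038 + (-9 + 18) = 4038 + 9 = 4047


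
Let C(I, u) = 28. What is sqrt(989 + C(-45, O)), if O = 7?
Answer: 3*sqrt(113) ≈ 31.890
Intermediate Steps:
sqrt(989 + C(-45, O)) = sqrt(989 + 28) = sqrt(1017) = 3*sqrt(113)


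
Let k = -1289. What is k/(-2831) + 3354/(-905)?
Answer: -8328629/2562055 ≈ -3.2508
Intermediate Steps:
k/(-2831) + 3354/(-905) = -1289/(-2831) + 3354/(-905) = -1289*(-1/2831) + 3354*(-1/905) = 1289/2831 - 3354/905 = -8328629/2562055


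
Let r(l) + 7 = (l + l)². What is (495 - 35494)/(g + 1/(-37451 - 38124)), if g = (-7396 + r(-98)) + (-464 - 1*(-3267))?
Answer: -2645049425/2555644199 ≈ -1.0350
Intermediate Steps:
r(l) = -7 + 4*l² (r(l) = -7 + (l + l)² = -7 + (2*l)² = -7 + 4*l²)
g = 33816 (g = (-7396 + (-7 + 4*(-98)²)) + (-464 - 1*(-3267)) = (-7396 + (-7 + 4*9604)) + (-464 + 3267) = (-7396 + (-7 + 38416)) + 2803 = (-7396 + 38409) + 2803 = 31013 + 2803 = 33816)
(495 - 35494)/(g + 1/(-37451 - 38124)) = (495 - 35494)/(33816 + 1/(-37451 - 38124)) = -34999/(33816 + 1/(-75575)) = -34999/(33816 - 1/75575) = -34999/2555644199/75575 = -34999*75575/2555644199 = -2645049425/2555644199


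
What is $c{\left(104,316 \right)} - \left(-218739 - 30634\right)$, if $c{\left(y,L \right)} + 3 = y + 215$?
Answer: $249689$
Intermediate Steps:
$c{\left(y,L \right)} = 212 + y$ ($c{\left(y,L \right)} = -3 + \left(y + 215\right) = -3 + \left(215 + y\right) = 212 + y$)
$c{\left(104,316 \right)} - \left(-218739 - 30634\right) = \left(212 + 104\right) - \left(-218739 - 30634\right) = 316 - \left(-218739 - 30634\right) = 316 - -249373 = 316 + 249373 = 249689$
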